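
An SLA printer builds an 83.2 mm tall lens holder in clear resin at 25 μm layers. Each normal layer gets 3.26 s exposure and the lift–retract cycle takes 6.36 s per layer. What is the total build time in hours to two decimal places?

Layer count = ceil(83.2 / 0.025) = 3328.
Cycle time: 3.26 + 6.36 → 9.62 s.
Build time: 3328 × 9.62 s = 32015.36 s, i.e. 8.89 hours.

8.89 hours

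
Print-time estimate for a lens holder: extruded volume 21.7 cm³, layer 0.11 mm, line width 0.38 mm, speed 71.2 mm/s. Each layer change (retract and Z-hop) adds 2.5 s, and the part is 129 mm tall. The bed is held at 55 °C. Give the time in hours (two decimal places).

2.84 hours

Line area: 0.11 × 0.38 → 0.0418 mm².
Toolpath length = 21.7 cm³ / 0.0418 mm² = 21700 / 0.0418 = 519138.8 mm.
Time extruding = 519138.8 / 71.2, so 7291.3 s.
Layers = ⌈129/0.11⌉ = 1173.
Layer-change overhead: 1173 × 2.5 → 2932.5 s.
Altogether 7291.3 + 2932.5 = 10223.8 s, i.e. 2.84 hours.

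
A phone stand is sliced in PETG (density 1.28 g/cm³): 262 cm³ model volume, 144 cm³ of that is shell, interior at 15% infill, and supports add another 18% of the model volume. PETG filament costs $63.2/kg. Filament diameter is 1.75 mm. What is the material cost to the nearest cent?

$16.90

Infill region = 262 − 144 = 118 cm³.
Infill volume = 0.15 × 118, so 17.7 cm³.
Support: 0.18 × 262 → 47.16 cm³.
Total extruded = 144 + 17.7 + 47.16 = 208.86 cm³.
Mass = 208.86 × 1.28, so 267.3408 g.
At $63.2/kg: 267.3408/1000 × 63.2 = $16.90.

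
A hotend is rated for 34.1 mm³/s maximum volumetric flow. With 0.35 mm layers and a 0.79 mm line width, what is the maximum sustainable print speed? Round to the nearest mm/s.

123 mm/s

Extrusion cross-section: 0.35 × 0.79 → 0.2765 mm².
v_max = Q/A = 34.1/0.2765 = 123.33 mm/s → 123 mm/s.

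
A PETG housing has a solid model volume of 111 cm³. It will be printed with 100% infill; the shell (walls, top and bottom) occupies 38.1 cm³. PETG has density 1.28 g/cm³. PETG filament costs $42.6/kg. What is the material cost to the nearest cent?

Volume inside the shell = 111 − 38.1, so 72.9 cm³.
Deposited infill = 1.00 × 72.9, so 72.9 cm³.
Deposited volume: 38.1 + 72.9 → 111 cm³.
Mass = 111 × 1.28 = 142.08 g.
At $42.6/kg: 142.08/1000 × 42.6 = $6.05.

$6.05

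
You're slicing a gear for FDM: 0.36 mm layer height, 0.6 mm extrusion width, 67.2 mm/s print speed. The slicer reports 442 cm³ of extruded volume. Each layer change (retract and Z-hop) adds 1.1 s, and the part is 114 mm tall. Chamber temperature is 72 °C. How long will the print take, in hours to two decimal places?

Extrusion cross-section = 0.36 × 0.6 = 0.216 mm².
Total extruded path = 442000/0.216 = 2046296.3 mm.
Time extruding: 2046296.3 / 67.2 → 30450.8 s.
Layers = ⌈114/0.36⌉ = 317.
Z-hop total = 317 × 1.1, so 348.7 s.
Altogether 30450.8 + 348.7 = 30799.5 s, i.e. 8.56 hours.

8.56 hours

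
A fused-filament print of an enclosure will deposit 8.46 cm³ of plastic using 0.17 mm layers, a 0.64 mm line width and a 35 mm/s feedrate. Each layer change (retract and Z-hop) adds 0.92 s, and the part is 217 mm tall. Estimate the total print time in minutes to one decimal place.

56.6 minutes

Bead cross-section = 0.17 × 0.64, so 0.1088 mm².
Total extruded path = 8460/0.1088 = 77757.4 mm.
Print-move time: 77757.4 / 35 → 2221.6 s.
Layer count = ceil(217 / 0.17) = 1277.
Layer-change overhead: 1277 × 0.92 → 1174.84 s.
Altogether 2221.6 + 1174.84 = 3396.44 s, i.e. 56.6 minutes.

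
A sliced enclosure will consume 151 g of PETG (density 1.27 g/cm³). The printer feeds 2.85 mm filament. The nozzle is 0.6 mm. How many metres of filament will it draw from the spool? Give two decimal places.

18.64 m

Extruded volume: 151/1.27 = 118.8976 cm³ (118897.6 mm³).
Cross-section of 2.85 mm filament: π·(2.85/2)² = 6.3794 mm².
Length = 118897.6 / 6.3794 = 18637.74 mm = 18.64 m.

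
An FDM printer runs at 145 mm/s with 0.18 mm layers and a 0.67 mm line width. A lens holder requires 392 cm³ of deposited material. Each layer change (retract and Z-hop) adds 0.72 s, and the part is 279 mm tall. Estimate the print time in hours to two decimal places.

6.54 hours

Bead cross-section = 0.18 × 0.67 = 0.1206 mm².
Toolpath length = 392 cm³ / 0.1206 mm² = 392000 / 0.1206 = 3250414.6 mm.
Extrusion time = 3250414.6 / 145 = 22416.7 s.
Layers = ⌈279/0.18⌉ = 1550.
Layer-change overhead = 1550 × 0.72, so 1116 s.
Total = 22416.7 + 1116 = 23532.7 s = 6.54 hours.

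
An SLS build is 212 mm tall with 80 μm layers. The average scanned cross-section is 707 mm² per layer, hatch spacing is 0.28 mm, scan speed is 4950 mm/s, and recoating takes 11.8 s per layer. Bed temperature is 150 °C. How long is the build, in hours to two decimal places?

9.06 hours

Layer count = ceil(212 / 0.08) = 2650.
Per-layer scan distance = 707 / 0.28 = 2525 mm.
Per-layer scan time = 2525 / 4950 = 0.5101 s.
Time per layer = 0.5101 + 11.8 = 12.3101 s.
Total: 2650 × 12.3101 s = 32621.765 s → 9.06 hours.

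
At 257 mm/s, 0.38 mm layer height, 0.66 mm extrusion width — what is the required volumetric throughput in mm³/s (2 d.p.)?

64.46

A = 0.38 × 0.66, so 0.2508 mm².
Q = v·A = 257 × 0.2508 = 64.46 mm³/s.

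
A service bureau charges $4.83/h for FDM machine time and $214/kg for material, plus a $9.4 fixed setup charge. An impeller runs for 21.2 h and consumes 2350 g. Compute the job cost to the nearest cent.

$614.70

Time charge = 4.83 × 21.2 = $102.396.
Feedstock cost = 214 × 2350/1000 = $502.90.
Adding setup: 102.396 + 502.90 + 9.4 → 614.696 ≈ $614.70.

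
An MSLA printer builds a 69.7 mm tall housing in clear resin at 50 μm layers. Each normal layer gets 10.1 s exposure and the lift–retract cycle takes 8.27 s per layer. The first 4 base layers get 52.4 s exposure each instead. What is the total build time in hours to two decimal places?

7.16 hours

Layers = ⌈69.7/0.05⌉ = 1394.
Base layers = 4 × (52.4 + 8.27) = 242.68 s.
Regular layers = 1390 × (10.1 + 8.27) = 25534.3 s.
Sum: 242.68 + 25534.3 = 25776.98 s → 7.16 hours.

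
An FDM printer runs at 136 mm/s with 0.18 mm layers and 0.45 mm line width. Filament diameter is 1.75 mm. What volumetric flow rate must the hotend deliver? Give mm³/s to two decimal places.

11.02

A = 0.18 × 0.45, so 0.081 mm².
Volumetric flow = 136 × 0.081 = 11.02 mm³/s.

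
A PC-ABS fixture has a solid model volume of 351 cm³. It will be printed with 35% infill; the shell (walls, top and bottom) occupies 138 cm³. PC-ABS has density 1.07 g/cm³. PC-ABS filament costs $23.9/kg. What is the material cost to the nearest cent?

$5.44

Volume inside the shell: 351 − 138 → 213 cm³.
Deposited infill = 0.35 × 213 = 74.55 cm³.
Deposited volume = 138 + 74.55, so 212.55 cm³.
Mass = 212.55 × 1.07, so 227.4285 g.
At $23.9/kg: 227.4285/1000 × 23.9 = $5.44.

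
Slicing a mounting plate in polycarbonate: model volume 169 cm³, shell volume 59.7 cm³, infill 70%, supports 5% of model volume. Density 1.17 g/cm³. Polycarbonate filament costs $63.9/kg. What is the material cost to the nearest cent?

$10.82

Volume inside the shell = 169 − 59.7 = 109.3 cm³.
Infill deposited = 0.70 × 109.3, so 76.51 cm³.
Support = 0.05 × 169 = 8.45 cm³.
Total extruded = 59.7 + 76.51 + 8.45, so 144.66 cm³.
Mass = 144.66 × 1.17, so 169.2522 g.
Cost = 169.2522 g / 1000 × $63.9/kg = $10.82.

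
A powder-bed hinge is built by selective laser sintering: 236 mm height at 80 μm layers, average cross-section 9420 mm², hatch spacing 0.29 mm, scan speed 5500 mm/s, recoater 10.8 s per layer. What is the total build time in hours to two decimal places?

Layer count = ceil(236 / 0.08) = 2950.
Scan path per layer = 9420 / 0.29 = 32482.8 mm.
Per-layer scan time: 32482.8 / 5500 → 5.906 s.
Layer cycle: 5.906 + 10.8 → 16.706 s.
2950 layers × 16.706 s/layer = 49282.7 s, i.e. 13.69 hours.

13.69 hours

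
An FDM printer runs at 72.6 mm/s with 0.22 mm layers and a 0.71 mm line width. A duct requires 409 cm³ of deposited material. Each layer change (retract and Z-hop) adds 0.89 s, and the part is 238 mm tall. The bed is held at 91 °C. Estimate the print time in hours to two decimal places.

Extrusion cross-section: 0.22 × 0.71 → 0.1562 mm².
Toolpath length = 409 cm³ / 0.1562 mm² = 409000 / 0.1562 = 2618437.9 mm.
Extrusion time: 2618437.9 / 72.6 → 36066.6 s.
Number of layers: 238 / 0.22 → 1082 (rounded up).
Layer-change overhead = 1082 × 0.89, so 962.98 s.
Total = 36066.6 + 962.98 = 37029.58 s = 10.29 hours.

10.29 hours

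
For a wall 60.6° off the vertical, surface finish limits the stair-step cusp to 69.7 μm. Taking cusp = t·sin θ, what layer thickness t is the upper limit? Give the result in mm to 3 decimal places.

0.080 mm

t = h_c / sin θ = 0.0697 / 0.8712 = 0.080 mm.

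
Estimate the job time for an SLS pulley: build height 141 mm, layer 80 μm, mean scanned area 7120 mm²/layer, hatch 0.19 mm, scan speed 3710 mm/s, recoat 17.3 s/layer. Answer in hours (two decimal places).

13.42 hours

Number of layers: 141 / 0.08 → 1763 (rounded up).
Hatch length per layer: 7120 / 0.19 → 37473.7 mm.
Laser time per layer = 37473.7 / 3710, so 10.1007 s.
Per-layer time: 10.1007 + 17.3 → 27.4007 s.
Build time = 1763 × 27.4007 = 48307.4341 s = 13.42 hours.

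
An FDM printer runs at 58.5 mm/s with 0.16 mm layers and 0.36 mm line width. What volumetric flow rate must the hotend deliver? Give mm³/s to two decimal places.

Bead cross-section = 0.16 × 0.36, so 0.0576 mm².
Volumetric flow = 58.5 × 0.0576 = 3.37 mm³/s.

3.37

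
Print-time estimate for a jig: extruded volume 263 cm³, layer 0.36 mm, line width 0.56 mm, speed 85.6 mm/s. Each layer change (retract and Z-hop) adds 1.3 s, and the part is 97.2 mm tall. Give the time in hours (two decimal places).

Bead cross-section = 0.36 × 0.56, so 0.2016 mm².
Toolpath length = 263 cm³ / 0.2016 mm² = 263000 / 0.2016 = 1304563.5 mm.
Time extruding = 1304563.5 / 85.6, so 15240.2 s.
Layer count = ceil(97.2 / 0.36) = 270.
Non-print overhead = 270 × 1.3, so 351 s.
Altogether 15240.2 + 351 = 15591.2 s, i.e. 4.33 hours.

4.33 hours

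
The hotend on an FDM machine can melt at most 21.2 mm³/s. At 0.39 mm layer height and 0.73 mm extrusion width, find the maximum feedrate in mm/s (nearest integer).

A = 0.39 × 0.73 = 0.2847 mm².
Max speed = 21.2 / 0.2847 = 74.46 ≈ 74 mm/s.

74 mm/s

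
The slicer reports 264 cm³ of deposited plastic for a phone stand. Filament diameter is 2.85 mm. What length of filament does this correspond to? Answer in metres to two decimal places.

41.38 m

Filament cross-section = π × (2.85/2)² = 6.3794 mm².
L = 264000 mm³ / 6.3794 mm² = 41383.2 mm, i.e. 41.38 m.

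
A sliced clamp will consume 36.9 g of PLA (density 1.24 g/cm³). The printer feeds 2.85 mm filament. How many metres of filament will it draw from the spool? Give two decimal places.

4.66 m

Volume = 36.9 g / 1.24 g·cm⁻³ = 29.7581 cm³ = 29758.1 mm³.
A = π r² = π × 1.425² = 6.3794 mm².
L = V/A = 29758.1/6.3794 = 4664.72 mm → 4.66 m.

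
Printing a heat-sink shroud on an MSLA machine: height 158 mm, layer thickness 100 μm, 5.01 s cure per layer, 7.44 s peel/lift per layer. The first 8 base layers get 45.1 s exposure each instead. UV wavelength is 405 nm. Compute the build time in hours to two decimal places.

5.55 hours

Number of layers: 158 / 0.1 → 1580 (rounded up).
Bottom layers: 8 × (45.1 + 7.44) → 420.32 s.
Remaining layers: 1572 × (5.01 + 7.44) → 19571.4 s.
Sum: 420.32 + 19571.4 = 19991.72 s → 5.55 hours.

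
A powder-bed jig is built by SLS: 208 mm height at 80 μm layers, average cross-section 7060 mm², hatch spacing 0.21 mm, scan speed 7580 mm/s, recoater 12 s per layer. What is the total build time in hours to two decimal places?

Layers = ⌈208/0.08⌉ = 2600.
Scan path per layer = 7060 / 0.21, so 33619 mm.
Per-layer scan time = 33619 / 7580 = 4.4352 s.
Per-layer time: 4.4352 + 12 → 16.4352 s.
Build time = 2600 × 16.4352 = 42731.52 s = 11.87 hours.

11.87 hours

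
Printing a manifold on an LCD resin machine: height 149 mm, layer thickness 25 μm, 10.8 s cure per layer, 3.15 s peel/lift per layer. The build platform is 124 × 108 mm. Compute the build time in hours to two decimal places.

Layers = ⌈149/0.025⌉ = 5960.
Cycle time = 10.8 + 3.15 = 13.95 s.
Build time: 5960 × 13.95 s = 83142 s, i.e. 23.10 hours.

23.10 hours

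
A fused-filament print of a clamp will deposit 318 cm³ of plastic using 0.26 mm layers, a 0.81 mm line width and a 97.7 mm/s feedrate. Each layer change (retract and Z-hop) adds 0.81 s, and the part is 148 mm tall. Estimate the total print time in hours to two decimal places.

Bead cross-section = 0.26 × 0.81, so 0.2106 mm².
Path length: 318000 mm³ / 0.2106 mm² → 1509971.5 mm.
Print-move time: 1509971.5 / 97.7 → 15455.2 s.
Layers = ⌈148/0.26⌉ = 570.
Layer-change overhead: 570 × 0.81 → 461.7 s.
Altogether 15455.2 + 461.7 = 15916.9 s, i.e. 4.42 hours.

4.42 hours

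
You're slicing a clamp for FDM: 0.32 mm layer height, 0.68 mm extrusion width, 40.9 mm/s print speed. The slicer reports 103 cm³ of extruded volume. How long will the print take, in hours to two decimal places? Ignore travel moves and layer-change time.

Line area = 0.32 × 0.68 = 0.2176 mm².
Path length: 103000 mm³ / 0.2176 mm² → 473345.6 mm.
Extrusion time: 473345.6 / 40.9 → 11573.2 s.
In the requested units: 11573.2 s = 3.21 hours.

3.21 hours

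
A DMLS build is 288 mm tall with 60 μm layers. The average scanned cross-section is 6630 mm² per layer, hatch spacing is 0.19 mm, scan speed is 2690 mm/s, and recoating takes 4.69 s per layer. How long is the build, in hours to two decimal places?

23.55 hours

Layers = ⌈288/0.06⌉ = 4800.
Scan path per layer: 6630 / 0.19 → 34894.7 mm.
Laser time per layer: 34894.7 / 2690 → 12.972 s.
Time per layer = 12.972 + 4.69 = 17.662 s.
Build time = 4800 × 17.662 = 84777.6 s = 23.55 hours.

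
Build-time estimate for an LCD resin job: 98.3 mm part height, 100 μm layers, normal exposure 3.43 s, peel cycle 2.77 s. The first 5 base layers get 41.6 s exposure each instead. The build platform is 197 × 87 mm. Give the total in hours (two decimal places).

1.75 hours

Layers = ⌈98.3/0.1⌉ = 983.
Base layers = 5 × (41.6 + 2.77) = 221.85 s.
Remaining layers = 978 × (3.43 + 2.77) = 6063.6 s.
Sum: 221.85 + 6063.6 = 6285.45 s → 1.75 hours.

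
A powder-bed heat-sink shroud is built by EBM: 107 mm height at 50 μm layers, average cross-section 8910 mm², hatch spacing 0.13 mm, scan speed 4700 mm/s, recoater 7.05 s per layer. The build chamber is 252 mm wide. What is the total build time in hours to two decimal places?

12.86 hours

Layers = ⌈107/0.05⌉ = 2140.
Per-layer scan distance = 8910 / 0.13, so 68538.5 mm.
Beam time per layer: 68538.5 / 4700 → 14.5827 s.
Time per layer: 14.5827 + 7.05 → 21.6327 s.
Total: 2140 × 21.6327 s = 46293.978 s → 12.86 hours.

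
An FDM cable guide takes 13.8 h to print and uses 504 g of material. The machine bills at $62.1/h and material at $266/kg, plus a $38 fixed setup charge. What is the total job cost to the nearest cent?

Machine cost = 62.1 × 13.8, so $856.98.
Feedstock cost = 266 × 504/1000 = $134.064.
Adding setup: 856.98 + 134.064 + 38 → 1029.044 ≈ $1029.04.

$1029.04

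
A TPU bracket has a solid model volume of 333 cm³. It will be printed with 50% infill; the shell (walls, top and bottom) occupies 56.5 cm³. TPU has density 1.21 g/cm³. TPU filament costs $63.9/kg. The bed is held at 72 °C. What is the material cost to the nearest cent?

$15.06

Infill region = 333 − 56.5 = 276.5 cm³.
Infill volume = 0.50 × 276.5 = 138.25 cm³.
Total printed volume = 56.5 + 138.25 = 194.75 cm³.
Mass = 194.75 × 1.21 = 235.6475 g.
Cost = 235.6475 g / 1000 × $63.9/kg = $15.06.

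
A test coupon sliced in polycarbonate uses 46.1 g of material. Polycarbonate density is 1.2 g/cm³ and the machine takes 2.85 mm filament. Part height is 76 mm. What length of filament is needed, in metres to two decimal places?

Volume = 46.1 g / 1.2 g·cm⁻³ = 38.4167 cm³ = 38416.7 mm³.
Cross-section of 2.85 mm filament: π·(2.85/2)² = 6.3794 mm².
Length = 38416.7 / 6.3794 = 6021.99 mm = 6.02 m.

6.02 m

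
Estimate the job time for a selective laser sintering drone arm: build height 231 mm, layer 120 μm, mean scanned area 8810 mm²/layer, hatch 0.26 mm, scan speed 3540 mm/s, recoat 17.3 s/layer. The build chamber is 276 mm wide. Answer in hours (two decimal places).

14.37 hours

Number of layers: 231 / 0.12 → 1925 (rounded up).
Scan path per layer: 8810 / 0.26 → 33884.6 mm.
Scan time per layer = 33884.6 / 3540, so 9.5719 s.
Time per layer = 9.5719 + 17.3 = 26.8719 s.
1925 layers × 26.8719 s/layer = 51728.4075 s, i.e. 14.37 hours.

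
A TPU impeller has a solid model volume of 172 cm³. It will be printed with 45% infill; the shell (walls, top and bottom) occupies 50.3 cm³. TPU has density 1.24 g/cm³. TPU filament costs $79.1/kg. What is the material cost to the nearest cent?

$10.31

Infill region = 172 − 50.3, so 121.7 cm³.
Deposited infill: 0.45 × 121.7 → 54.765 cm³.
Total extruded = 50.3 + 54.765 = 105.065 cm³.
Mass = 105.065 × 1.24 = 130.2806 g.
At $79.1/kg: 130.2806/1000 × 79.1 = $10.31.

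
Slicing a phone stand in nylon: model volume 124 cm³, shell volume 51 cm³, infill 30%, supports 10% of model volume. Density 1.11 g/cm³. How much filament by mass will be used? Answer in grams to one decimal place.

Infill region = 124 − 51, so 73 cm³.
Infill deposited: 0.30 × 73 → 21.9 cm³.
Support = 0.10 × 124 = 12.4 cm³.
Deposited volume = 51 + 21.9 + 12.4 = 85.3 cm³.
Mass: 85.3 × 1.11 → 94.683 g.

94.7 g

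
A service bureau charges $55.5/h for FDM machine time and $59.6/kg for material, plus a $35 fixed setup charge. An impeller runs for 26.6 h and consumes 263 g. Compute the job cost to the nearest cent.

$1526.97

Machine cost = 55.5 × 26.6 = $1476.30.
Feedstock cost: 59.6 × 263/1000 → $15.6748.
Total = 1476.30 + 15.6748 + 35 = 1526.9748 ≈ $1526.97.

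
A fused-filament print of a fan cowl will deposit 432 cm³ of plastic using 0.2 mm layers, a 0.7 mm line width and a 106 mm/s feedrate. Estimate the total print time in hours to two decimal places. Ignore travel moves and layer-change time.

Line area = 0.2 × 0.7, so 0.14 mm².
Toolpath length = 432 cm³ / 0.14 mm² = 432000 / 0.14 = 3085714.3 mm.
Print-move time = 3085714.3 / 106 = 29110.5 s.
Converting: 29110.5 s = 8.09 hours.

8.09 hours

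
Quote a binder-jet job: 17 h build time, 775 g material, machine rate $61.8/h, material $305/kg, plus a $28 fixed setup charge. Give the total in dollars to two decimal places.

Time charge = 61.8 × 17 = $1050.60.
Material cost: 305 × 775/1000 → $236.375.
Adding setup: 1050.60 + 236.375 + 28 → 1314.975 ≈ $1314.98.

$1314.98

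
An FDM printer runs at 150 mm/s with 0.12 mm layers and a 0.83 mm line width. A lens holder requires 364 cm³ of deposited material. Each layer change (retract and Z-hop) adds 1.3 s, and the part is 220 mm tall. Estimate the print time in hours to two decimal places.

Bead cross-section: 0.12 × 0.83 → 0.0996 mm².
Toolpath length = 364 cm³ / 0.0996 mm² = 364000 / 0.0996 = 3654618.5 mm.
Time extruding = 3654618.5 / 150, so 24364.1 s.
Layers = ⌈220/0.12⌉ = 1834.
Non-print overhead: 1834 × 1.3 → 2384.2 s.
Total = 24364.1 + 2384.2 = 26748.3 s = 7.43 hours.

7.43 hours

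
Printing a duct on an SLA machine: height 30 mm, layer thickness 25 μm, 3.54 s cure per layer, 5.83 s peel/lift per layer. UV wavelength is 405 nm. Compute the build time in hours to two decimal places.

Number of layers: 30 / 0.025 → 1200 (rounded up).
Cycle time: 3.54 + 5.83 → 9.37 s.
Build time: 1200 × 9.37 s = 11244 s, i.e. 3.12 hours.

3.12 hours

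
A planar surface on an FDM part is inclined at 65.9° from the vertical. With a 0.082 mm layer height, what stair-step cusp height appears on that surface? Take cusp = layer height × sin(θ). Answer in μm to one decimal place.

sin(65.9°) = 0.9128, so cusp = 0.082 × 0.9128 = 0.07485 mm → 74.9 μm.

74.9 μm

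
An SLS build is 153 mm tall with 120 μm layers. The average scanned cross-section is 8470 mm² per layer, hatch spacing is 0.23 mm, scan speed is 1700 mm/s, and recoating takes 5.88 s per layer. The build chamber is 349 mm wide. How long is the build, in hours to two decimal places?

Layers = ⌈153/0.12⌉ = 1275.
Hatch length per layer = 8470 / 0.23 = 36826.1 mm.
Per-layer scan time: 36826.1 / 1700 → 21.6624 s.
Layer cycle = 21.6624 + 5.88, so 27.5424 s.
Build time = 1275 × 27.5424 = 35116.56 s = 9.75 hours.

9.75 hours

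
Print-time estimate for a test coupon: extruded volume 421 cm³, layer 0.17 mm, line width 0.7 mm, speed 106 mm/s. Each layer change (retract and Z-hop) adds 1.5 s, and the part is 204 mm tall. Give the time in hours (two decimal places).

9.77 hours

Line area = 0.17 × 0.7, so 0.119 mm².
Total extruded path = 421000/0.119 = 3537815.1 mm.
Time extruding = 3537815.1 / 106 = 33375.6 s.
Layers = ⌈204/0.17⌉ = 1200.
Layer-change overhead: 1200 × 1.5 → 1800 s.
Altogether 33375.6 + 1800 = 35175.6 s, i.e. 9.77 hours.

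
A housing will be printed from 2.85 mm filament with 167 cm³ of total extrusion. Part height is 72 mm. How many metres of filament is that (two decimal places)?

26.18 m

Cross-section of 2.85 mm filament: π·(2.85/2)² = 6.3794 mm².
L = 167000 mm³ / 6.3794 mm² = 26178.01 mm, i.e. 26.18 m.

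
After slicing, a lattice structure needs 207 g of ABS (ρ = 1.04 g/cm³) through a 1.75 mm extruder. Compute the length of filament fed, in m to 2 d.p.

Extruded volume: 207/1.04 = 199.0385 cm³ (199038.5 mm³).
A = π r² = π × 0.875² = 2.4053 mm².
L = V/A = 199038.5/2.4053 = 82749.97 mm → 82.75 m.

82.75 m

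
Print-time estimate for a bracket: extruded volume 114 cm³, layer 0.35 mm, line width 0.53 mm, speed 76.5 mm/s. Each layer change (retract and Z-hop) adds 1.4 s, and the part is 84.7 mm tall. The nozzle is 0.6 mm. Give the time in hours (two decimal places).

Line area = 0.35 × 0.53 = 0.1855 mm².
Toolpath length = 114 cm³ / 0.1855 mm² = 114000 / 0.1855 = 614555.3 mm.
Extrusion time = 614555.3 / 76.5, so 8033.4 s.
Number of layers: 84.7 / 0.35 → 242 (rounded up).
Layer-change overhead = 242 × 1.4 = 338.8 s.
Total = 8033.4 + 338.8 = 8372.2 s = 2.33 hours.

2.33 hours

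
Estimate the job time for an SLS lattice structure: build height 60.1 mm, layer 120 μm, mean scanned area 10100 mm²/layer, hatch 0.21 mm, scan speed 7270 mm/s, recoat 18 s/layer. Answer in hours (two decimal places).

Layer count = ceil(60.1 / 0.12) = 501.
Hatch length per layer: 10100 / 0.21 → 48095.2 mm.
Per-layer scan time = 48095.2 / 7270, so 6.6156 s.
Per-layer time = 6.6156 + 18, so 24.6156 s.
501 layers × 24.6156 s/layer = 12332.4156 s, i.e. 3.43 hours.

3.43 hours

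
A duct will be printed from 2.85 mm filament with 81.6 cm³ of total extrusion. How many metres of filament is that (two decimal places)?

12.79 m

A = π r² = π × 1.425² = 6.3794 mm².
L = 81600 mm³ / 6.3794 mm² = 12791.17 mm, i.e. 12.79 m.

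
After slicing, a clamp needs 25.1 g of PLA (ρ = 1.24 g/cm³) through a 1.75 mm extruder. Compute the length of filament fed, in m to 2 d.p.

Extruded volume: 25.1/1.24 = 20.2419 cm³ (20241.9 mm³).
Cross-section of 1.75 mm filament: π·(1.75/2)² = 2.4053 mm².
Length = 20241.9 / 2.4053 = 8415.54 mm = 8.42 m.

8.42 m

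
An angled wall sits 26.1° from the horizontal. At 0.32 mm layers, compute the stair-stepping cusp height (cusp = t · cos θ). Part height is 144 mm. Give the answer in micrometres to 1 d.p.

h_c = t·cos θ = 0.32 × 0.8980 = 0.28736 mm (287.4 μm).

287.4 μm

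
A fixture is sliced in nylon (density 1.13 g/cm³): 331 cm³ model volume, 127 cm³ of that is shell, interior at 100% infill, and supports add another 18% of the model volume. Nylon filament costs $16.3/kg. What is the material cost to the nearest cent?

Volume inside the shell: 331 − 127 → 204 cm³.
Infill deposited = 1.00 × 204 = 204 cm³.
Support = 0.18 × 331, so 59.58 cm³.
Total printed volume: 127 + 204 + 59.58 → 390.58 cm³.
Mass = 390.58 × 1.13, so 441.3554 g.
At $16.3/kg: 441.3554/1000 × 16.3 = $7.19.

$7.19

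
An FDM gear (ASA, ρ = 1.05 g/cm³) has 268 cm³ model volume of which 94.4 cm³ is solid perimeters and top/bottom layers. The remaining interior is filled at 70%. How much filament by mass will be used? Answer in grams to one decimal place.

226.7 g

Interior volume: 268 − 94.4 → 173.6 cm³.
Deposited infill: 0.70 × 173.6 → 121.52 cm³.
Total printed volume = 94.4 + 121.52, so 215.92 cm³.
Mass = 215.92 × 1.05, so 226.716 g.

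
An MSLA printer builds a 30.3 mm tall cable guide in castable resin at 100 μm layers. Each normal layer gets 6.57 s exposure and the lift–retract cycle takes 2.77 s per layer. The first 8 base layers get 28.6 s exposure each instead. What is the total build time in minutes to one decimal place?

Layer count = ceil(30.3 / 0.1) = 303.
Base layers = 8 × (28.6 + 2.77), so 250.96 s.
Normal layers: 295 × (6.57 + 2.77) → 2755.3 s.
Total = 250.96 + 2755.3 = 3006.26 s = 50.1 minutes.

50.1 minutes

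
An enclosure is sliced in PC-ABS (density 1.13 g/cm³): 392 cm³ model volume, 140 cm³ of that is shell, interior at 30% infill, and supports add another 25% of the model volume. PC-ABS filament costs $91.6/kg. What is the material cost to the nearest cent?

Infill region: 392 − 140 → 252 cm³.
Infill volume = 0.30 × 252, so 75.6 cm³.
Support = 0.25 × 392, so 98 cm³.
Total printed volume: 140 + 75.6 + 98 → 313.6 cm³.
Mass = 313.6 × 1.13 = 354.368 g.
At $91.6/kg: 354.368/1000 × 91.6 = $32.46.

$32.46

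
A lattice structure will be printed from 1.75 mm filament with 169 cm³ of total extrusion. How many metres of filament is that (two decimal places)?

70.26 m

A = π r² = π × 0.875² = 2.4053 mm².
Length = 169 cm³ / 2.4053 mm² = 169000 / 2.4053 = 70261.51 mm = 70.26 m.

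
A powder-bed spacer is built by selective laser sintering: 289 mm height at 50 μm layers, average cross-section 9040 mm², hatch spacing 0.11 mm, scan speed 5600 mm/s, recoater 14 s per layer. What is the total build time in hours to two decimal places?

46.04 hours

Layer count = ceil(289 / 0.05) = 5780.
Scan path per layer = 9040 / 0.11 = 82181.8 mm.
Scan time per layer = 82181.8 / 5600, so 14.6753 s.
Per-layer time: 14.6753 + 14 → 28.6753 s.
5780 layers × 28.6753 s/layer = 165743.234 s, i.e. 46.04 hours.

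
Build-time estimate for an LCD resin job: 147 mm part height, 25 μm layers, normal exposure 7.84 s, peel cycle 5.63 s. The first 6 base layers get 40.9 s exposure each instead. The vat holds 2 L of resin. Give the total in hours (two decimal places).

22.06 hours

Number of layers: 147 / 0.025 → 5880 (rounded up).
Bottom layers = 6 × (40.9 + 5.63) = 279.18 s.
Regular layers = 5874 × (7.84 + 5.63), so 79122.78 s.
Total = 279.18 + 79122.78 = 79401.96 s = 22.06 hours.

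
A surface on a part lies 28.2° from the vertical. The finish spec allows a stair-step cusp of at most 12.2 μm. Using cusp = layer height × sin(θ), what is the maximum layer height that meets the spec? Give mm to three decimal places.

0.026 mm

sin(28.2°) = 0.4726; t_max = 0.0122/0.4726 = 0.026 mm.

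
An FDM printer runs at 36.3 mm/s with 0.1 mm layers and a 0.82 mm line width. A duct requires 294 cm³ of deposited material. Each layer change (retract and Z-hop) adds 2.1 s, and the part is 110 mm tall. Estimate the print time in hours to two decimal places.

Extrusion cross-section = 0.1 × 0.82 = 0.082 mm².
Total extruded path = 294000/0.082 = 3585365.9 mm.
Time extruding = 3585365.9 / 36.3 = 98770.4 s.
Layer count = ceil(110 / 0.1) = 1100.
Non-print overhead = 1100 × 2.1 = 2310 s.
Total = 98770.4 + 2310 = 101080.4 s = 28.08 hours.

28.08 hours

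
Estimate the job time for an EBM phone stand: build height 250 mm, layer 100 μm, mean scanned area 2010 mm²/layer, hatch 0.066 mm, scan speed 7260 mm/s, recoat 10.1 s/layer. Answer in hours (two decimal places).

Number of layers: 250 / 0.1 → 2500 (rounded up).
Scan path per layer = 2010 / 0.066, so 30454.5 mm.
Scan time per layer: 30454.5 / 7260 → 4.1948 s.
Time per layer: 4.1948 + 10.1 → 14.2948 s.
2500 layers × 14.2948 s/layer = 35737 s, i.e. 9.93 hours.

9.93 hours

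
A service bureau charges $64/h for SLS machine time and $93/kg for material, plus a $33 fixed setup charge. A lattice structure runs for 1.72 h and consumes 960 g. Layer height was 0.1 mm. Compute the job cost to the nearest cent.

$232.36

Machine-time cost: 64 × 1.72 → $110.08.
Feedstock cost = 93 × 960/1000 = $89.28.
Adding setup: 110.08 + 89.28 + 33 → $232.36.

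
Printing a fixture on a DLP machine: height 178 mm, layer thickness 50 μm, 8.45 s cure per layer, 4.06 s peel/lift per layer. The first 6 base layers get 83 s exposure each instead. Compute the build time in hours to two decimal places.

Layers = ⌈178/0.05⌉ = 3560.
Base layers = 6 × (83 + 4.06), so 522.36 s.
Normal layers: 3554 × (8.45 + 4.06) → 44460.54 s.
Sum: 522.36 + 44460.54 = 44982.9 s → 12.50 hours.

12.50 hours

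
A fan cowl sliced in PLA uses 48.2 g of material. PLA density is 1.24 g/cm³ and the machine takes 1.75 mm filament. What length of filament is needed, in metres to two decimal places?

Volume = 48.2 g / 1.24 g·cm⁻³ = 38.871 cm³ = 38871 mm³.
Cross-section of 1.75 mm filament: π·(1.75/2)² = 2.4053 mm².
L = V/A = 38871/2.4053 = 16160.56 mm → 16.16 m.

16.16 m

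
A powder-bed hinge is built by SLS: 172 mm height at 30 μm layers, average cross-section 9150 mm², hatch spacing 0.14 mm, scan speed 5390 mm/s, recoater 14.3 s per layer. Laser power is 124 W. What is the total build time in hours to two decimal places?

42.09 hours

Layer count = ceil(172 / 0.03) = 5734.
Scan path per layer = 9150 / 0.14, so 65357.1 mm.
Scan time per layer: 65357.1 / 5390 → 12.1256 s.
Per-layer time = 12.1256 + 14.3, so 26.4256 s.
Build time = 5734 × 26.4256 = 151524.3904 s = 42.09 hours.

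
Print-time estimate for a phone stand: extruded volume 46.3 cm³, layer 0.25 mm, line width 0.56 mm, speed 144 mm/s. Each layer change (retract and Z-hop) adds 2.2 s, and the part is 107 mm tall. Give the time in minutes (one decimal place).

54.0 minutes

Extrusion cross-section: 0.25 × 0.56 → 0.14 mm².
Toolpath length = 46.3 cm³ / 0.14 mm² = 46300 / 0.14 = 330714.3 mm.
Extrusion time: 330714.3 / 144 → 2296.6 s.
Number of layers: 107 / 0.25 → 428 (rounded up).
Layer-change overhead = 428 × 2.2, so 941.6 s.
Altogether 2296.6 + 941.6 = 3238.2 s, i.e. 54.0 minutes.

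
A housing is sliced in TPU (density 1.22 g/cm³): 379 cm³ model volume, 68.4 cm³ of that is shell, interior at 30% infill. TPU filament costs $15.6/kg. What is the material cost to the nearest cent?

$3.08

Volume inside the shell = 379 − 68.4, so 310.6 cm³.
Infill deposited = 0.30 × 310.6, so 93.18 cm³.
Deposited volume = 68.4 + 93.18 = 161.58 cm³.
Mass: 161.58 × 1.22 → 197.1276 g.
Cost = 197.1276 g / 1000 × $15.6/kg = $3.08.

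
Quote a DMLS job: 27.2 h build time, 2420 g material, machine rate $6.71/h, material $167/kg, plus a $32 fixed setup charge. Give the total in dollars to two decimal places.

$618.65

Machine cost: 6.71 × 27.2 → $182.512.
Material charge = 167 × 2420/1000 = $404.14.
Adding setup: 182.512 + 404.14 + 32 → 618.652 ≈ $618.65.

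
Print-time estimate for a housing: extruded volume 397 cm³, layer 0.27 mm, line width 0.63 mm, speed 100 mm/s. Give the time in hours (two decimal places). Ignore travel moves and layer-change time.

Line area = 0.27 × 0.63, so 0.1701 mm².
Path length: 397000 mm³ / 0.1701 mm² → 2333921.2 mm.
Print-move time = 2333921.2 / 100 = 23339.2 s.
That's 23339.2 s → 6.48 hours.

6.48 hours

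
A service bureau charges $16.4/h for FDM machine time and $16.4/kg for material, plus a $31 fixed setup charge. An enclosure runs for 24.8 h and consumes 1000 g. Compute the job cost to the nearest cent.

Time charge = 16.4 × 24.8, so $406.72.
Material cost = 16.4 × 1000/1000 = $16.40.
Total = 406.72 + 16.40 + 31 = $454.12.

$454.12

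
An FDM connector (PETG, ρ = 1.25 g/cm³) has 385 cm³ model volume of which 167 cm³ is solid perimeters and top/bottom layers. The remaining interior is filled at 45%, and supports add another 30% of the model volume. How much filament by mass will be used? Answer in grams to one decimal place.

Interior volume: 385 − 167 → 218 cm³.
Infill volume = 0.45 × 218, so 98.1 cm³.
Support = 0.30 × 385 = 115.5 cm³.
Deposited volume = 167 + 98.1 + 115.5, so 380.6 cm³.
Mass: 380.6 × 1.25 → 475.75 g.

475.8 g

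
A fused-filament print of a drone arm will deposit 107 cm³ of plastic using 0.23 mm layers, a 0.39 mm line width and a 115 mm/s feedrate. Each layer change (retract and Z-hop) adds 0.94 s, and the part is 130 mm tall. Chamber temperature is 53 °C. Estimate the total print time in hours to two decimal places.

3.03 hours

Line area = 0.23 × 0.39, so 0.0897 mm².
Total extruded path = 107000/0.0897 = 1192865.1 mm.
Extrusion time: 1192865.1 / 115 → 10372.7 s.
Layers = ⌈130/0.23⌉ = 566.
Non-print overhead = 566 × 0.94, so 532.04 s.
Total = 10372.7 + 532.04 = 10904.74 s = 3.03 hours.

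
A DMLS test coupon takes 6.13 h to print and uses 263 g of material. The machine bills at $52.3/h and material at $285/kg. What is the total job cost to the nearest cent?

$395.55

Machine-time cost = 52.3 × 6.13 = $320.599.
Material charge: 285 × 263/1000 → $74.955.
Job cost: 320.599 + 74.955 = 395.554 ≈ $395.55.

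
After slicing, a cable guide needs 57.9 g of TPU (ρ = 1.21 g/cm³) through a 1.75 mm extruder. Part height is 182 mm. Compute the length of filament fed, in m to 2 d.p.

19.89 m

Extruded volume: 57.9/1.21 = 47.8512 cm³ (47851.2 mm³).
A = π r² = π × 0.875² = 2.4053 mm².
L = V/A = 47851.2/2.4053 = 19894.07 mm → 19.89 m.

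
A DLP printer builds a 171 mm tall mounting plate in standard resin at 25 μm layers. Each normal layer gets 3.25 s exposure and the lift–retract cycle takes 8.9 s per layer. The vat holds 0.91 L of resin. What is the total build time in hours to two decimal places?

Number of layers: 171 / 0.025 → 6840 (rounded up).
Cycle time: 3.25 + 8.9 → 12.15 s.
Build time: 6840 × 12.15 s = 83106 s, i.e. 23.09 hours.

23.09 hours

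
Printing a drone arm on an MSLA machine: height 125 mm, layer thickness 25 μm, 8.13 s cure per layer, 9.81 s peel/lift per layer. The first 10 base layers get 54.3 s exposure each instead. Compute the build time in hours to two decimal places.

25.04 hours

Number of layers: 125 / 0.025 → 5000 (rounded up).
Burn-in layers = 10 × (54.3 + 9.81) = 641.1 s.
Regular layers: 4990 × (8.13 + 9.81) → 89520.6 s.
Total = 641.1 + 89520.6 = 90161.7 s = 25.04 hours.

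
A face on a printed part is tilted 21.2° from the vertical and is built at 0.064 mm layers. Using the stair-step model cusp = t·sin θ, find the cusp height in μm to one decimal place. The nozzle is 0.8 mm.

23.1 μm

sin(21.2°) = 0.3616, so cusp = 0.064 × 0.3616 = 0.023142 mm → 23.1 μm.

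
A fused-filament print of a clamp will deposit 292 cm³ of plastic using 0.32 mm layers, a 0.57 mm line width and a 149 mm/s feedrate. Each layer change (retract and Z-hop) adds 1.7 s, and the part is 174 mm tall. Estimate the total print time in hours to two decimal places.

3.24 hours

Line area = 0.32 × 0.57, so 0.1824 mm².
Path length: 292000 mm³ / 0.1824 mm² → 1600877.2 mm.
Print-move time = 1600877.2 / 149, so 10744.1 s.
Layers = ⌈174/0.32⌉ = 544.
Z-hop total: 544 × 1.7 → 924.8 s.
Altogether 10744.1 + 924.8 = 11668.9 s, i.e. 3.24 hours.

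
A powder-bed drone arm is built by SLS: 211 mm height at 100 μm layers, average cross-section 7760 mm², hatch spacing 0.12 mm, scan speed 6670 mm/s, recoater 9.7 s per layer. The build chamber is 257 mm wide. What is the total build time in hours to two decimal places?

11.37 hours

Layer count = ceil(211 / 0.1) = 2110.
Per-layer scan distance = 7760 / 0.12 = 64666.7 mm.
Laser time per layer: 64666.7 / 6670 → 9.6952 s.
Per-layer time: 9.6952 + 9.7 → 19.3952 s.
Total: 2110 × 19.3952 s = 40923.872 s → 11.37 hours.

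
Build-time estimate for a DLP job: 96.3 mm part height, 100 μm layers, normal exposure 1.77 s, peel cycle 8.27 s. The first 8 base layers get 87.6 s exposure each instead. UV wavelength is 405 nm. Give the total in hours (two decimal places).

Layer count = ceil(96.3 / 0.1) = 963.
Base layers = 8 × (87.6 + 8.27), so 766.96 s.
Normal layers = 955 × (1.77 + 8.27), so 9588.2 s.
Sum: 766.96 + 9588.2 = 10355.16 s → 2.88 hours.

2.88 hours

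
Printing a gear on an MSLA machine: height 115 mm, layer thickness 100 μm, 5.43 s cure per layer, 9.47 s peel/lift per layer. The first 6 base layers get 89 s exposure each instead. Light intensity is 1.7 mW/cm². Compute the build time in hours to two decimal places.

4.90 hours

Layer count = ceil(115 / 0.1) = 1150.
Bottom layers = 6 × (89 + 9.47) = 590.82 s.
Remaining layers: 1144 × (5.43 + 9.47) → 17045.6 s.
Total = 590.82 + 17045.6 = 17636.42 s = 4.90 hours.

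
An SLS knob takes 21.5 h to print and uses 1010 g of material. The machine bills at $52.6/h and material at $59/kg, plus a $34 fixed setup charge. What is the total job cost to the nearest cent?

Time charge = 52.6 × 21.5, so $1130.90.
Material charge = 59 × 1010/1000 = $59.59.
Adding setup: 1130.90 + 59.59 + 34 → $1224.49.

$1224.49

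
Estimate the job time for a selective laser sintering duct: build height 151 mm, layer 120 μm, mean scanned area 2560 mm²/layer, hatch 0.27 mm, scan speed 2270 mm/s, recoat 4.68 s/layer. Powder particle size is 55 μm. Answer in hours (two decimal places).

Layer count = ceil(151 / 0.12) = 1259.
Hatch length per layer = 2560 / 0.27 = 9481.5 mm.
Scan time per layer = 9481.5 / 2270 = 4.1769 s.
Per-layer time = 4.1769 + 4.68, so 8.8569 s.
Build time = 1259 × 8.8569 = 11150.8371 s = 3.10 hours.

3.10 hours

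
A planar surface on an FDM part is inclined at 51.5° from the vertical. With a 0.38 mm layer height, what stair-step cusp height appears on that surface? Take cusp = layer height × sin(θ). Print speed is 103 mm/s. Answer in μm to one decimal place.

297.4 μm

sin(51.5°) = 0.7826, so cusp = 0.38 × 0.7826 = 0.297388 mm → 297.4 μm.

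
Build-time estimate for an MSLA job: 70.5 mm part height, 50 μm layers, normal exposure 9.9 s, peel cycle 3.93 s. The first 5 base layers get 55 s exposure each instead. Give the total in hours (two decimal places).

5.48 hours

Layer count = ceil(70.5 / 0.05) = 1410.
Bottom layers: 5 × (55 + 3.93) → 294.65 s.
Remaining layers: 1405 × (9.9 + 3.93) → 19431.15 s.
Total = 294.65 + 19431.15 = 19725.8 s = 5.48 hours.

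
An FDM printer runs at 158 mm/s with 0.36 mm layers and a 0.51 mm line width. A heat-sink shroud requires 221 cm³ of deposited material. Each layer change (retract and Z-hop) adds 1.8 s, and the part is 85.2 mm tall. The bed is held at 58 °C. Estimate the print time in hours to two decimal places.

Line area: 0.36 × 0.51 → 0.1836 mm².
Toolpath length = 221 cm³ / 0.1836 mm² = 221000 / 0.1836 = 1203703.7 mm.
Extrusion time: 1203703.7 / 158 → 7618.4 s.
Layers = ⌈85.2/0.36⌉ = 237.
Non-print overhead = 237 × 1.8 = 426.6 s.
Total = 7618.4 + 426.6 = 8045 s = 2.23 hours.

2.23 hours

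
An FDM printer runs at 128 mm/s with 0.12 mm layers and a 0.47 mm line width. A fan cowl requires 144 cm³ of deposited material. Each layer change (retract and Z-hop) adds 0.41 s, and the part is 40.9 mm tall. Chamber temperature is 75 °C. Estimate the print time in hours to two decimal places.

Extrusion cross-section = 0.12 × 0.47, so 0.0564 mm².
Total extruded path = 144000/0.0564 = 2553191.5 mm.
Time extruding = 2553191.5 / 128 = 19946.8 s.
Layers = ⌈40.9/0.12⌉ = 341.
Z-hop total = 341 × 0.41, so 139.81 s.
Total = 19946.8 + 139.81 = 20086.61 s = 5.58 hours.

5.58 hours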